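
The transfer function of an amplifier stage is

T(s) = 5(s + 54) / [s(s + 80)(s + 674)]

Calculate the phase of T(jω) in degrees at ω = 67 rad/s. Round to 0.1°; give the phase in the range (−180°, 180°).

At s = jω = j67:
zero (s+54): 54 + j67 → |·| = √(54²+67²) = √7405 ≈ 86.052, ∠ = arctan(67/54) ≈ 51.13°
pole (s+80): 80 + j67 → |·| = √(80²+67²) = √10889 ≈ 104.35, ∠ = arctan(67/80) ≈ 39.95°
pole (s+674): 674 + j67 → |·| = √(674²+67²) = √458765 ≈ 677.32, ∠ = arctan(67/674) ≈ 5.68°
pole at origin: |s| = 67, ∠ = 90.00° (in denominator)
∠T = 51.13° − 135.63° = -84.50°

-84.5°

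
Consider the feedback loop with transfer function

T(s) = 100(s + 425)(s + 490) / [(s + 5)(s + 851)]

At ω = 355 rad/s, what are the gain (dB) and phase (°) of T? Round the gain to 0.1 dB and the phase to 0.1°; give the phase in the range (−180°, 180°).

40.2 dB, -36.0°

At s = jω = j355:
zero (s+425): 425 + j355 → |·| = √(425²+355²) = √306650 ≈ 553.76, ∠ = arctan(355/425) ≈ 39.87°
zero (s+490): 490 + j355 → |·| = √(490²+355²) = √366125 ≈ 605.08, ∠ = arctan(355/490) ≈ 35.92°
pole (s+5): 5 + j355 → |·| = √(5²+355²) = √126050 ≈ 355.04, ∠ = arctan(355/5) ≈ 89.19°
pole (s+851): 851 + j355 → |·| = √(851²+355²) = √850226 ≈ 922.08, ∠ = arctan(355/851) ≈ 22.64°
|T| = 100 · 3.3507e+05 / 3.2738e+05 ≈ 102.35
Gain = 20 log₁₀(102.35) ≈ 40.20 dB
∠T = 75.79° − 111.83° = -36.04°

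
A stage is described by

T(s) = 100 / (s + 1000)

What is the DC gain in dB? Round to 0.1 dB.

-20.0 dB

T(0) = 100 / 1000 = 0.1
20 log₁₀(0.1) ≈ -20.00 dB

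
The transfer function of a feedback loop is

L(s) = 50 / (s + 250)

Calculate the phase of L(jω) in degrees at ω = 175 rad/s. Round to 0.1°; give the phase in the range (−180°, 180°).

Substitute s = j175:
Numerator: 50 = 50 + j0
Denominator: (j175) + 250 = 250 + j175
|N| = √(50² + 0²) ≈ 50, ∠N ≈ 0.00°
|D| = √(250² + 175²) ≈ 305.16, ∠D ≈ 34.99°
∠L = 0.00° − 34.99° = -34.99°

-35.0°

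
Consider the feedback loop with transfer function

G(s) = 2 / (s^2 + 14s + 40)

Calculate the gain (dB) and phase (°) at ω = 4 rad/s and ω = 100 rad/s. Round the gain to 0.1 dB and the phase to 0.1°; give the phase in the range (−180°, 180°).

Substitute s = j4:
Numerator: 2 = 2 + j0
Denominator: (j4)^2 + 14(j4) + 40 = 24 + j56
|N| = √(2² + 0²) ≈ 2, ∠N ≈ 0.00°
|D| = √(24² + 56²) ≈ 60.926, ∠D ≈ 66.80°
|G| = 2 / 60.926 ≈ 0.032827
Gain = 20 log₁₀(0.032827) ≈ -29.68 dB
∠G = 0.00° − 66.80° = -66.80°

Substitute s = j100:
Numerator: 2 = 2 + j0
Denominator: (j100)^2 + 14(j100) + 40 = -9960 + j1400
|N| = √(2² + 0²) ≈ 2, ∠N ≈ 0.00°
|D| = √(9960² + 1400²) ≈ 10058, ∠D ≈ 172.00°
|G| = 2 / 10058 ≈ 0.00019885
Gain = 20 log₁₀(0.00019885) ≈ -74.03 dB
∠G = 0.00° − 172.00° = -172.00°

ω = 4: -29.7 dB, -66.8°; ω = 100: -74.0 dB, -172.0°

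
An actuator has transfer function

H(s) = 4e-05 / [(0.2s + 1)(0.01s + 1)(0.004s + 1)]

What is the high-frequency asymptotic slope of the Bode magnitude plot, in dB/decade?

-60 dB/decade

Each pole contributes −20 dB/decade at high frequency; each zero contributes +20 dB/decade.
Net: 0 zero(s) − 3 pole(s) → -60 dB/decade.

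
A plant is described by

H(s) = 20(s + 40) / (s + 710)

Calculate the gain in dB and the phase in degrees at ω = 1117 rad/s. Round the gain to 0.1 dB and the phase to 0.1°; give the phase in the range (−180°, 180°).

At s = jω = j1117:
zero (s+40): 40 + j1117 → |·| = √(40²+1117²) = √1249289 ≈ 1117.7, ∠ = arctan(1117/40) ≈ 87.95°
pole (s+710): 710 + j1117 → |·| = √(710²+1117²) = √1751789 ≈ 1323.6, ∠ = arctan(1117/710) ≈ 57.56°
|H| = 20 · 1117.7 / 1323.6 ≈ 16.889
Gain = 20 log₁₀(16.889) ≈ 24.55 dB
∠H = 87.95° − 57.56° = 30.39°

24.6 dB, 30.4°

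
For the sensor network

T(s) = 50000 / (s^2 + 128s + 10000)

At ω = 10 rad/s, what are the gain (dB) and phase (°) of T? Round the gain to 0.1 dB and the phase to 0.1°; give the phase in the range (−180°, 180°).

14.0 dB, -7.4°

At s = jω = j10:
quadratic: (j10)² + 128·j10 + 10000 = 9900 + j1280 → |·| ≈ 9982.4, ∠ ≈ 7.37°
|T| = 50000 / 9982.4 ≈ 5.0088
Gain = 20 log₁₀(5.0088) ≈ 13.99 dB
∠T = 0.00° − 7.37° = -7.37°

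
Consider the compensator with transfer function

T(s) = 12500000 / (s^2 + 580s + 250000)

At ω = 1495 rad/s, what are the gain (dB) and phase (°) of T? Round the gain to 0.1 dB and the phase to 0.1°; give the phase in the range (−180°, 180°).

15.2 dB, -156.4°

At s = jω = j1495:
quadratic: (j1495)² + 580·j1495 + 250000 = -1985025 + j867100 → |·| ≈ 2.1661e+06, ∠ ≈ 156.40°
|T| = 12500000 / 2.1661e+06 ≈ 5.7707
Gain = 20 log₁₀(5.7707) ≈ 15.22 dB
∠T = 0.00° − 156.40° = -156.40°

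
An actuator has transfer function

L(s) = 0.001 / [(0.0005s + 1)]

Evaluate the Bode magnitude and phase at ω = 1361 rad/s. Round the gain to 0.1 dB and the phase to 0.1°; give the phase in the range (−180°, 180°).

-61.7 dB, -34.2°

At ω = 1361 rad/s:
pole (1 + j1361·0.0005) = 1 + j0.6805 → |·| ≈ 1.2096, ∠ ≈ 34.24°
|L| = 0.001 · 1 / (1.2096) ≈ 0.00082672
Gain = 20 log₁₀(0.00082672) ≈ -61.65 dB
∠L = (0°) − (34.24°) = -34.24°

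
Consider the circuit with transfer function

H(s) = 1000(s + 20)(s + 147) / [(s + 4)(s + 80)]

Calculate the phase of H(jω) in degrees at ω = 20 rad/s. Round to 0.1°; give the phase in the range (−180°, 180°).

At s = jω = j20:
zero (s+20): 20 + j20 → |·| = √(20²+20²) = √800 ≈ 28.284, ∠ = arctan(20/20) ≈ 45.00°
zero (s+147): 147 + j20 → |·| = √(147²+20²) = √22009 ≈ 148.35, ∠ = arctan(20/147) ≈ 7.75°
pole (s+4): 4 + j20 → |·| = √(4²+20²) = √416 ≈ 20.396, ∠ = arctan(20/4) ≈ 78.69°
pole (s+80): 80 + j20 → |·| = √(80²+20²) = √6800 ≈ 82.462, ∠ = arctan(20/80) ≈ 14.04°
∠H = 52.75° − 92.73° = -39.98°

-40.0°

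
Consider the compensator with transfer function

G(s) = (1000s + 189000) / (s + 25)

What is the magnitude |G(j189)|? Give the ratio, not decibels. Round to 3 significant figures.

1.40e+03

Substitute s = j189:
Numerator: 1000(j189) + 189000 = 189000 + j189000
Denominator: (j189) + 25 = 25 + j189
|N| = √(189000² + 189000²) ≈ 2.6729e+05, ∠N ≈ 45.00°
|D| = √(25² + 189²) ≈ 190.65, ∠D ≈ 82.46°
|G| = 2.6729e+05 / 190.65 ≈ 1402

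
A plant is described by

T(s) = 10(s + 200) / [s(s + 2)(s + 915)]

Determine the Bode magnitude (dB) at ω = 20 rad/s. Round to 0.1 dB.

-45.3 dB

At s = jω = j20:
zero (s+200): 200 + j20 → |·| = √(200²+20²) = √40400 ≈ 201, ∠ = arctan(20/200) ≈ 5.71°
pole (s+2): 2 + j20 → |·| = √(2²+20²) = √404 ≈ 20.1, ∠ = arctan(20/2) ≈ 84.29°
pole (s+915): 915 + j20 → |·| = √(915²+20²) = √837625 ≈ 915.22, ∠ = arctan(20/915) ≈ 1.25°
pole at origin: |s| = 20, ∠ = 90.00° (in denominator)
|T| = 10 · 201 / 3.6792e+05 ≈ 0.0054631
Gain = 20 log₁₀(0.0054631) ≈ -45.25 dB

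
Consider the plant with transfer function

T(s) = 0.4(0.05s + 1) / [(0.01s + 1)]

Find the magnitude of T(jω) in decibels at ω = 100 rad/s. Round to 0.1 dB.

At ω = 100 rad/s:
zero (1 + j100·0.05) = 1 + j5 → |·| ≈ 5.099, ∠ ≈ 78.69°
pole (1 + j100·0.01) = 1 + j1 → |·| ≈ 1.4142, ∠ ≈ 45.00°
|T| = 0.4 · 5.099 / (1.4142) ≈ 1.4422
Gain = 20 log₁₀(1.4422) ≈ 3.18 dB

3.2 dB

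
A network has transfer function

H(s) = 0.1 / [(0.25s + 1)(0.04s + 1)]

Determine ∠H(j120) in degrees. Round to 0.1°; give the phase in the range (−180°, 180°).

-166.3°

At ω = 120 rad/s:
pole (1 + j120·0.25) = 1 + j30 → |·| ≈ 30.017, ∠ ≈ 88.09°
pole (1 + j120·0.04) = 1 + j4.8 → |·| ≈ 4.9031, ∠ ≈ 78.23°
∠H = (0°) − (88.09° + 78.23°) = -166.32°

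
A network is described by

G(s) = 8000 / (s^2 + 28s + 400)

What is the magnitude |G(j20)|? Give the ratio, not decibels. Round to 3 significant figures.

14.3

At s = jω = j20:
quadratic: (j20)² + 28·j20 + 400 = 0 + j560 → |·| ≈ 560, ∠ ≈ 90.00°
|G| = 8000 / 560 ≈ 14.286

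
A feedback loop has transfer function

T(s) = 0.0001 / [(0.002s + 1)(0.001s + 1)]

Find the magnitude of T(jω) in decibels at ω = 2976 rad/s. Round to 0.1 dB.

-105.6 dB

At ω = 2976 rad/s:
pole (1 + j2976·0.002) = 1 + j5.952 → |·| ≈ 6.0354, ∠ ≈ 80.46°
pole (1 + j2976·0.001) = 1 + j2.976 → |·| ≈ 3.1395, ∠ ≈ 71.43°
|T| = 0.0001 · 1 / (6.0354 · 3.1395) ≈ 5.2776e-06
Gain = 20 log₁₀(5.2776e-06) ≈ -105.55 dB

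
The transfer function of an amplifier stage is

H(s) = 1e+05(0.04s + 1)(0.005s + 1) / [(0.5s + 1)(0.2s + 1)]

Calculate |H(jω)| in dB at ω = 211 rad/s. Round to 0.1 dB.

48.9 dB

At ω = 211 rad/s:
zero (1 + j211·0.04) = 1 + j8.44 → |·| ≈ 8.499, ∠ ≈ 83.24°
zero (1 + j211·0.005) = 1 + j1.055 → |·| ≈ 1.4536, ∠ ≈ 46.53°
pole (1 + j211·0.5) = 1 + j105.5 → |·| ≈ 105.5, ∠ ≈ 89.46°
pole (1 + j211·0.2) = 1 + j42.2 → |·| ≈ 42.212, ∠ ≈ 88.64°
|H| = 1e+05 · 8.499 · 1.4536 / (105.5 · 42.212) ≈ 277.41
Gain = 20 log₁₀(277.41) ≈ 48.86 dB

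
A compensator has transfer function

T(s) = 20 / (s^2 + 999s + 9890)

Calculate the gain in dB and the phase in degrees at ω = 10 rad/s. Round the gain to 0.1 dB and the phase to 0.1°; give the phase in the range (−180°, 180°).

Substitute s = j10:
Numerator: 20 = 20 + j0
Denominator: (j10)^2 + 999(j10) + 9890 = 9790 + j9990
|N| = √(20² + 0²) ≈ 20, ∠N ≈ 0.00°
|D| = √(9790² + 9990²) ≈ 13987, ∠D ≈ 45.58°
|T| = 20 / 13987 ≈ 0.0014299
Gain = 20 log₁₀(0.0014299) ≈ -56.89 dB
∠T = 0.00° − 45.58° = -45.58°

-56.9 dB, -45.6°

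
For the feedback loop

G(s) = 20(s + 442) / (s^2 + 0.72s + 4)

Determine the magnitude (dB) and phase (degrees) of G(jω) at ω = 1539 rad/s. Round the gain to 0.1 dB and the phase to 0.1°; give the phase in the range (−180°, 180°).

At s = jω = j1539:
zero (s+442): 442 + j1539 → |·| = √(442²+1539²) = √2563885 ≈ 1601.2, ∠ = arctan(1539/442) ≈ 73.98°
quadratic: (j1539)² + 0.72·j1539 + 4 = -2368517 + j1108.08 → |·| ≈ 2.3685e+06, ∠ ≈ 179.97°
|G| = 20 · 1601.2 / 2.3685e+06 ≈ 0.013521
Gain = 20 log₁₀(0.013521) ≈ -37.38 dB
∠G = 73.98° − 179.97° = -105.99°

-37.4 dB, -106.0°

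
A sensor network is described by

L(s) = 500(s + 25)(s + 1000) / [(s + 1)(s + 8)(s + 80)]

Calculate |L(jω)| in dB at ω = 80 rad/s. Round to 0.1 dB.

35.2 dB

At s = jω = j80:
zero (s+25): 25 + j80 → |·| = √(25²+80²) = √7025 ≈ 83.815, ∠ = arctan(80/25) ≈ 72.65°
zero (s+1000): 1000 + j80 → |·| = √(1000²+80²) = √1006400 ≈ 1003.2, ∠ = arctan(80/1000) ≈ 4.57°
pole (s+1): 1 + j80 → |·| = √(1²+80²) = √6401 ≈ 80.006, ∠ = arctan(80/1) ≈ 89.28°
pole (s+8): 8 + j80 → |·| = √(8²+80²) = √6464 ≈ 80.399, ∠ = arctan(80/8) ≈ 84.29°
pole (s+80): 80 + j80 → |·| = √(80²+80²) = √12800 ≈ 113.14, ∠ = arctan(80/80) ≈ 45.00°
|L| = 500 · 84083 / 7.2776e+05 ≈ 57.768
Gain = 20 log₁₀(57.768) ≈ 35.23 dB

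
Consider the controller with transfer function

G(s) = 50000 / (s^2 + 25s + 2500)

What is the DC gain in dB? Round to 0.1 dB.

26.0 dB

G(0) = 50000 / 2500 = 20
20 log₁₀(20) ≈ 26.02 dB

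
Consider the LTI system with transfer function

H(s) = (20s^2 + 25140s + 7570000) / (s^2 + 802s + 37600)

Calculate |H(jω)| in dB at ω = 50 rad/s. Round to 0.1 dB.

43.1 dB

Substitute s = j50:
Numerator: 20(j50)^2 + 25140(j50) + 7570000 = 7520000 + j1257000
Denominator: (j50)^2 + 802(j50) + 37600 = 35100 + j40100
|N| = √(7520000² + 1257000²) ≈ 7.6243e+06, ∠N ≈ 9.49°
|D| = √(35100² + 40100²) ≈ 53292, ∠D ≈ 48.80°
|H| = 7.6243e+06 / 53292 ≈ 143.07
Gain = 20 log₁₀(143.07) ≈ 43.11 dB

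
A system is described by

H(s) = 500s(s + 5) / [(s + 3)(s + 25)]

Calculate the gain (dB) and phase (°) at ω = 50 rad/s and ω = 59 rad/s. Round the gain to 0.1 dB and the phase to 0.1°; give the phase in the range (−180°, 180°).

ω = 50: 53.0 dB, 24.3°; ω = 59: 53.3 dB, 21.0°

At s = jω = j50:
zero (s+5): 5 + j50 → |·| = √(5²+50²) = √2525 ≈ 50.249, ∠ = arctan(50/5) ≈ 84.29°
zero at origin: s = j50 → |·| = 50, ∠ = 90.00°
pole (s+3): 3 + j50 → |·| = √(3²+50²) = √2509 ≈ 50.09, ∠ = arctan(50/3) ≈ 86.57°
pole (s+25): 25 + j50 → |·| = √(25²+50²) = √3125 ≈ 55.902, ∠ = arctan(50/25) ≈ 63.43°
|H| = 500 · 2512.5 / 2800.1 ≈ 448.64
Gain = 20 log₁₀(448.64) ≈ 53.04 dB
∠H = 174.29° − 150.00° = 24.29°

At s = jω = j59:
zero (s+5): 5 + j59 → |·| = √(5²+59²) = √3506 ≈ 59.211, ∠ = arctan(59/5) ≈ 85.16°
zero at origin: s = j59 → |·| = 59, ∠ = 90.00°
pole (s+3): 3 + j59 → |·| = √(3²+59²) = √3490 ≈ 59.076, ∠ = arctan(59/3) ≈ 87.09°
pole (s+25): 25 + j59 → |·| = √(25²+59²) = √4106 ≈ 64.078, ∠ = arctan(59/25) ≈ 67.04°
|H| = 500 · 3493.4 / 3785.5 ≈ 461.42
Gain = 20 log₁₀(461.42) ≈ 53.28 dB
∠H = 175.16° − 154.13° = 21.03°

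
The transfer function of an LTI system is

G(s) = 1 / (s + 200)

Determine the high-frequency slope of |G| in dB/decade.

-20 dB/decade

Each pole contributes −20 dB/decade at high frequency; each zero contributes +20 dB/decade.
Net: 0 zero(s) − 1 pole(s) → -20 dB/decade.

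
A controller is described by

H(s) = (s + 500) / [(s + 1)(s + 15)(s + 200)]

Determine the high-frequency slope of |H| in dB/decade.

Each pole contributes −20 dB/decade at high frequency; each zero contributes +20 dB/decade.
Net: 1 zero(s) − 3 pole(s) → -40 dB/decade.

-40 dB/decade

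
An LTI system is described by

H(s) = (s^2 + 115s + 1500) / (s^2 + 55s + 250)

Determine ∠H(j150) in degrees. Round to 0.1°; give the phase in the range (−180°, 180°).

-19.1°

Substitute s = j150:
Numerator: (j150)^2 + 115(j150) + 1500 = -21000 + j17250
Denominator: (j150)^2 + 55(j150) + 250 = -22250 + j8250
|N| = √(21000² + 17250²) ≈ 27177, ∠N ≈ 140.60°
|D| = √(22250² + 8250²) ≈ 23730, ∠D ≈ 159.66°
∠H = 140.60° − 159.66° = -19.06°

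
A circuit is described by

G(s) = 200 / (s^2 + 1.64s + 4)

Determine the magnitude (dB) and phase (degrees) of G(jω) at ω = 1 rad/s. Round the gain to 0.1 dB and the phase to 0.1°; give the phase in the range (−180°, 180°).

35.3 dB, -28.7°

At s = jω = j1:
quadratic: (j1)² + 1.64·j1 + 4 = 3 + j1.64 → |·| ≈ 3.419, ∠ ≈ 28.66°
|G| = 200 / 3.419 ≈ 58.497
Gain = 20 log₁₀(58.497) ≈ 35.34 dB
∠G = 0.00° − 28.66° = -28.66°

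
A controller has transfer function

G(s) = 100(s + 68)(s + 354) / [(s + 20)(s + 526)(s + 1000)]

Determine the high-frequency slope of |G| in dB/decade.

Each pole contributes −20 dB/decade at high frequency; each zero contributes +20 dB/decade.
Net: 2 zero(s) − 3 pole(s) → -20 dB/decade.

-20 dB/decade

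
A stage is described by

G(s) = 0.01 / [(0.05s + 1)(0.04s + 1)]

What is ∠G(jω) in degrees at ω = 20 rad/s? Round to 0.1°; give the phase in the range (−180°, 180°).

-83.7°

At ω = 20 rad/s:
pole (1 + j20·0.05) = 1 + j1 → |·| ≈ 1.4142, ∠ ≈ 45.00°
pole (1 + j20·0.04) = 1 + j0.8 → |·| ≈ 1.2806, ∠ ≈ 38.66°
∠G = (0°) − (45.00° + 38.66°) = -83.66°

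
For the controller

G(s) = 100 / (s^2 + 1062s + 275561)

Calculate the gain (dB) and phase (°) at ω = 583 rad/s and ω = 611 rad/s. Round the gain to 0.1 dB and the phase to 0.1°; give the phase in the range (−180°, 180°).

ω = 583: -75.9 dB, -95.9°; ω = 611: -76.3 dB, -98.6°

Substitute s = j583:
Numerator: 100 = 100 + j0
Denominator: (j583)^2 + 1062(j583) + 275561 = -64328 + j619146
|N| = √(100² + 0²) ≈ 100, ∠N ≈ 0.00°
|D| = √(64328² + 619146²) ≈ 6.2248e+05, ∠D ≈ 95.93°
|G| = 100 / 6.2248e+05 ≈ 0.00016065
Gain = 20 log₁₀(0.00016065) ≈ -75.88 dB
∠G = 0.00° − 95.93° = -95.93°

Substitute s = j611:
Numerator: 100 = 100 + j0
Denominator: (j611)^2 + 1062(j611) + 275561 = -97760 + j648882
|N| = √(100² + 0²) ≈ 100, ∠N ≈ 0.00°
|D| = √(97760² + 648882²) ≈ 6.562e+05, ∠D ≈ 98.57°
|G| = 100 / 6.562e+05 ≈ 0.00015239
Gain = 20 log₁₀(0.00015239) ≈ -76.34 dB
∠G = 0.00° − 98.57° = -98.57°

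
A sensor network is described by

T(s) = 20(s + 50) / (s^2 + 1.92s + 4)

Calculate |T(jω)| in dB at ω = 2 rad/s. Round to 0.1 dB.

48.3 dB

At s = jω = j2:
zero (s+50): 50 + j2 → |·| = √(50²+2²) = √2504 ≈ 50.04, ∠ = arctan(2/50) ≈ 2.29°
quadratic: (j2)² + 1.92·j2 + 4 = 0 + j3.84 → |·| ≈ 3.84, ∠ ≈ 90.00°
|T| = 20 · 50.04 / 3.84 ≈ 260.62
Gain = 20 log₁₀(260.62) ≈ 48.32 dB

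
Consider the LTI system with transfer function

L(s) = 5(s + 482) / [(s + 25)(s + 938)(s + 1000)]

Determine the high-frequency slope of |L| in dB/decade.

Each pole contributes −20 dB/decade at high frequency; each zero contributes +20 dB/decade.
Net: 1 zero(s) − 3 pole(s) → -40 dB/decade.

-40 dB/decade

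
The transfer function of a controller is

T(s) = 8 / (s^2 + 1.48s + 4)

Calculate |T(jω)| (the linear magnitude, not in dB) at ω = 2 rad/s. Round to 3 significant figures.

2.70

At s = jω = j2:
quadratic: (j2)² + 1.48·j2 + 4 = 0 + j2.96 → |·| ≈ 2.96, ∠ ≈ 90.00°
|T| = 8 / 2.96 ≈ 2.7027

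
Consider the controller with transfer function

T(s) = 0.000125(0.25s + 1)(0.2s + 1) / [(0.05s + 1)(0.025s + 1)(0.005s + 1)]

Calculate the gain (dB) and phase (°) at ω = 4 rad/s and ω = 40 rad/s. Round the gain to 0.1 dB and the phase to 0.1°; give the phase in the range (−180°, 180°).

At ω = 4 rad/s:
zero (1 + j4·0.25) = 1 + j1 → |·| ≈ 1.4142, ∠ ≈ 45.00°
zero (1 + j4·0.2) = 1 + j0.8 → |·| ≈ 1.2806, ∠ ≈ 38.66°
pole (1 + j4·0.05) = 1 + j0.2 → |·| ≈ 1.0198, ∠ ≈ 11.31°
pole (1 + j4·0.025) = 1 + j0.1 → |·| ≈ 1.005, ∠ ≈ 5.71°
pole (1 + j4·0.005) = 1 + j0.02 → |·| ≈ 1.0002, ∠ ≈ 1.15°
|T| = 0.000125 · 1.4142 · 1.2806 / (1.0198 · 1.005 · 1.0002) ≈ 0.00022083
Gain = 20 log₁₀(0.00022083) ≈ -73.12 dB
∠T = (45.00° + 38.66°) − (11.31° + 5.71° + 1.15°) = 65.49°

At ω = 40 rad/s:
zero (1 + j40·0.25) = 1 + j10 → |·| ≈ 10.05, ∠ ≈ 84.29°
zero (1 + j40·0.2) = 1 + j8 → |·| ≈ 8.0623, ∠ ≈ 82.87°
pole (1 + j40·0.05) = 1 + j2 → |·| ≈ 2.2361, ∠ ≈ 63.43°
pole (1 + j40·0.025) = 1 + j1 → |·| ≈ 1.4142, ∠ ≈ 45.00°
pole (1 + j40·0.005) = 1 + j0.2 → |·| ≈ 1.0198, ∠ ≈ 11.31°
|T| = 0.000125 · 10.05 · 8.0623 / (2.2361 · 1.4142 · 1.0198) ≈ 0.0031406
Gain = 20 log₁₀(0.0031406) ≈ -50.06 dB
∠T = (84.29° + 82.87°) − (63.43° + 45.00° + 11.31°) = 47.42°

ω = 4: -73.1 dB, 65.5°; ω = 40: -50.1 dB, 47.4°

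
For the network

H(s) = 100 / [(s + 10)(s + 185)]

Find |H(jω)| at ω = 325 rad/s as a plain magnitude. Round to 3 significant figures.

0.000822

At s = jω = j325:
pole (s+10): 10 + j325 → |·| = √(10²+325²) = √105725 ≈ 325.15, ∠ = arctan(325/10) ≈ 88.24°
pole (s+185): 185 + j325 → |·| = √(185²+325²) = √139850 ≈ 373.97, ∠ = arctan(325/185) ≈ 60.35°
|H| = 100 / 1.216e+05 ≈ 0.00082237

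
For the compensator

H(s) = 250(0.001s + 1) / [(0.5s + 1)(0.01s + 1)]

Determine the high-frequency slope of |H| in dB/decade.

-20 dB/decade

Each pole contributes −20 dB/decade at high frequency; each zero contributes +20 dB/decade.
Net: 1 zero(s) − 2 pole(s) → -20 dB/decade.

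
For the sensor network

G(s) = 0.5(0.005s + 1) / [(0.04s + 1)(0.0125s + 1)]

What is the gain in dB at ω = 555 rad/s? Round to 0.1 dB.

-40.5 dB

At ω = 555 rad/s:
zero (1 + j555·0.005) = 1 + j2.775 → |·| ≈ 2.9497, ∠ ≈ 70.18°
pole (1 + j555·0.04) = 1 + j22.2 → |·| ≈ 22.223, ∠ ≈ 87.42°
pole (1 + j555·0.0125) = 1 + j6.9375 → |·| ≈ 7.0092, ∠ ≈ 81.80°
|G| = 0.5 · 2.9497 / (22.223 · 7.0092) ≈ 0.0094684
Gain = 20 log₁₀(0.0094684) ≈ -40.47 dB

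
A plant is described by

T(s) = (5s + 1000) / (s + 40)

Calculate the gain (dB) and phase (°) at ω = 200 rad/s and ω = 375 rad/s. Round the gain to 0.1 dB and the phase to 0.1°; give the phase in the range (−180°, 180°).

ω = 200: 16.8 dB, -33.7°; ω = 375: 15.0 dB, -22.0°

Substitute s = j200:
Numerator: 5(j200) + 1000 = 1000 + j1000
Denominator: (j200) + 40 = 40 + j200
|N| = √(1000² + 1000²) ≈ 1414.2, ∠N ≈ 45.00°
|D| = √(40² + 200²) ≈ 203.96, ∠D ≈ 78.69°
|T| = 1414.2 / 203.96 ≈ 6.9337
Gain = 20 log₁₀(6.9337) ≈ 16.82 dB
∠T = 45.00° − 78.69° = -33.69°

Substitute s = j375:
Numerator: 5(j375) + 1000 = 1000 + j1875
Denominator: (j375) + 40 = 40 + j375
|N| = √(1000² + 1875²) ≈ 2125, ∠N ≈ 61.93°
|D| = √(40² + 375²) ≈ 377.13, ∠D ≈ 83.91°
|T| = 2125 / 377.13 ≈ 5.6347
Gain = 20 log₁₀(5.6347) ≈ 15.02 dB
∠T = 61.93° − 83.91° = -21.98°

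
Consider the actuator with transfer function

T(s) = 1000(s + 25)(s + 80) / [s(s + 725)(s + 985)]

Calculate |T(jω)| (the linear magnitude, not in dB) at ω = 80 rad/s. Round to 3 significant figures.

At s = jω = j80:
zero (s+25): 25 + j80 → |·| = √(25²+80²) = √7025 ≈ 83.815, ∠ = arctan(80/25) ≈ 72.65°
zero (s+80): 80 + j80 → |·| = √(80²+80²) = √12800 ≈ 113.14, ∠ = arctan(80/80) ≈ 45.00°
pole (s+725): 725 + j80 → |·| = √(725²+80²) = √532025 ≈ 729.4, ∠ = arctan(80/725) ≈ 6.30°
pole (s+985): 985 + j80 → |·| = √(985²+80²) = √976625 ≈ 988.24, ∠ = arctan(80/985) ≈ 4.64°
pole at origin: |s| = 80, ∠ = 90.00° (in denominator)
|T| = 1000 · 9482.8 / 5.7666e+07 ≈ 0.16444

0.164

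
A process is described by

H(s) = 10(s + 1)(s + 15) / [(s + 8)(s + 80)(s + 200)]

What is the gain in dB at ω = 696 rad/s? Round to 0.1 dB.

-37.3 dB

At s = jω = j696:
zero (s+1): 1 + j696 → |·| = √(1²+696²) = √484417 ≈ 696, ∠ = arctan(696/1) ≈ 89.92°
zero (s+15): 15 + j696 → |·| = √(15²+696²) = √484641 ≈ 696.16, ∠ = arctan(696/15) ≈ 88.77°
pole (s+8): 8 + j696 → |·| = √(8²+696²) = √484480 ≈ 696.05, ∠ = arctan(696/8) ≈ 89.34°
pole (s+80): 80 + j696 → |·| = √(80²+696²) = √490816 ≈ 700.58, ∠ = arctan(696/80) ≈ 83.44°
pole (s+200): 200 + j696 → |·| = √(200²+696²) = √524416 ≈ 724.17, ∠ = arctan(696/200) ≈ 73.97°
|H| = 10 · 4.8453e+05 / 3.5313e+08 ≈ 0.013721
Gain = 20 log₁₀(0.013721) ≈ -37.25 dB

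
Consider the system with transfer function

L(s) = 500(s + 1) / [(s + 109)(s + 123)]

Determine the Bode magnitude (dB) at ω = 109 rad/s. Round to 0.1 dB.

At s = jω = j109:
zero (s+1): 1 + j109 → |·| = √(1²+109²) = √11882 ≈ 109, ∠ = arctan(109/1) ≈ 89.47°
pole (s+109): 109 + j109 → |·| = √(109²+109²) = √23762 ≈ 154.15, ∠ = arctan(109/109) ≈ 45.00°
pole (s+123): 123 + j109 → |·| = √(123²+109²) = √27010 ≈ 164.35, ∠ = arctan(109/123) ≈ 41.55°
|L| = 500 · 109 / 25335 ≈ 2.1512
Gain = 20 log₁₀(2.1512) ≈ 6.65 dB

6.7 dB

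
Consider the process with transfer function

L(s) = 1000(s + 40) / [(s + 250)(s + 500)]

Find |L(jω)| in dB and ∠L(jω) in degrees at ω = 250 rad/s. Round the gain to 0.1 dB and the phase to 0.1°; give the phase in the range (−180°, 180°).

At s = jω = j250:
zero (s+40): 40 + j250 → |·| = √(40²+250²) = √64100 ≈ 253.18, ∠ = arctan(250/40) ≈ 80.91°
pole (s+250): 250 + j250 → |·| = √(250²+250²) = √125000 ≈ 353.55, ∠ = arctan(250/250) ≈ 45.00°
pole (s+500): 500 + j250 → |·| = √(500²+250²) = √312500 ≈ 559.02, ∠ = arctan(250/500) ≈ 26.57°
|L| = 1000 · 253.18 / 1.9764e+05 ≈ 1.281
Gain = 20 log₁₀(1.281) ≈ 2.15 dB
∠L = 80.91° − 71.57° = 9.34°

2.2 dB, 9.3°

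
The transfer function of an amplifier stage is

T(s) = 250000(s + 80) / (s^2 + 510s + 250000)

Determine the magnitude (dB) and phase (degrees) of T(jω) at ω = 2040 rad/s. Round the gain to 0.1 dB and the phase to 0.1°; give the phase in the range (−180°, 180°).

42.0 dB, -77.4°

At s = jω = j2040:
zero (s+80): 80 + j2040 → |·| = √(80²+2040²) = √4168000 ≈ 2041.6, ∠ = arctan(2040/80) ≈ 87.75°
quadratic: (j2040)² + 510·j2040 + 250000 = -3911600 + j1040400 → |·| ≈ 4.0476e+06, ∠ ≈ 165.11°
|T| = 250000 · 2041.6 / 4.0476e+06 ≈ 126.1
Gain = 20 log₁₀(126.1) ≈ 42.01 dB
∠T = 87.75° − 165.11° = -77.36°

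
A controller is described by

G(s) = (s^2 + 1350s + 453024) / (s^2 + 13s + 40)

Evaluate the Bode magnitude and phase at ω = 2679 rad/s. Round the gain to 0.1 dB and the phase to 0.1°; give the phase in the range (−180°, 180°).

Substitute s = j2679:
Numerator: (j2679)^2 + 1350(j2679) + 453024 = -6724017 + j3616650
Denominator: (j2679)^2 + 13(j2679) + 40 = -7177001 + j34827
|N| = √(6724017² + 3616650²) ≈ 7.635e+06, ∠N ≈ 151.73°
|D| = √(7177001² + 34827²) ≈ 7.1771e+06, ∠D ≈ 179.72°
|G| = 7.635e+06 / 7.1771e+06 ≈ 1.0638
Gain = 20 log₁₀(1.0638) ≈ 0.54 dB
∠G = 151.73° − 179.72° = -27.99°

0.5 dB, -28.0°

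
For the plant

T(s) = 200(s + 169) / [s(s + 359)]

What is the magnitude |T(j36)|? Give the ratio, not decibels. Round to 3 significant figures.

2.66

At s = jω = j36:
zero (s+169): 169 + j36 → |·| = √(169²+36²) = √29857 ≈ 172.79, ∠ = arctan(36/169) ≈ 12.03°
pole (s+359): 359 + j36 → |·| = √(359²+36²) = √130177 ≈ 360.8, ∠ = arctan(36/359) ≈ 5.73°
pole at origin: |s| = 36, ∠ = 90.00° (in denominator)
|T| = 200 · 172.79 / 12989 ≈ 2.6606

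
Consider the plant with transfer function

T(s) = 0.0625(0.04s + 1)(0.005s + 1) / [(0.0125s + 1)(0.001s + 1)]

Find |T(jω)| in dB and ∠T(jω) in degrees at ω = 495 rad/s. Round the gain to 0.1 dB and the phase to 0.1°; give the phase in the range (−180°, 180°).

At ω = 495 rad/s:
zero (1 + j495·0.04) = 1 + j19.8 → |·| ≈ 19.825, ∠ ≈ 87.11°
zero (1 + j495·0.005) = 1 + j2.475 → |·| ≈ 2.6694, ∠ ≈ 68.00°
pole (1 + j495·0.0125) = 1 + j6.1875 → |·| ≈ 6.2678, ∠ ≈ 80.82°
pole (1 + j495·0.001) = 1 + j0.495 → |·| ≈ 1.1158, ∠ ≈ 26.34°
|T| = 0.0625 · 19.825 · 2.6694 / (6.2678 · 1.1158) ≈ 0.47294
Gain = 20 log₁₀(0.47294) ≈ -6.50 dB
∠T = (87.11° + 68.00°) − (80.82° + 26.34°) = 47.95°

-6.5 dB, 48.0°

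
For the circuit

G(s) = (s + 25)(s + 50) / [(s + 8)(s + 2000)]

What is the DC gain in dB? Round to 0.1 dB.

-22.1 dB

G(0) = 1·25·50 / (8·2000) = 0.078125
20 log₁₀(0.078125) ≈ -22.14 dB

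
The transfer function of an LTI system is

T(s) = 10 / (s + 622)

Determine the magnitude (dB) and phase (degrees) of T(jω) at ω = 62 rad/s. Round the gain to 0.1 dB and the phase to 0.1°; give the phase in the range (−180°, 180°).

At s = jω = j62:
pole (s+622): 622 + j62 → |·| = √(622²+62²) = √390728 ≈ 625.08, ∠ = arctan(62/622) ≈ 5.69°
|T| = 10 / 625.08 ≈ 0.015998
Gain = 20 log₁₀(0.015998) ≈ -35.92 dB
∠T = 0.00° − 5.69° = -5.69°

-35.9 dB, -5.7°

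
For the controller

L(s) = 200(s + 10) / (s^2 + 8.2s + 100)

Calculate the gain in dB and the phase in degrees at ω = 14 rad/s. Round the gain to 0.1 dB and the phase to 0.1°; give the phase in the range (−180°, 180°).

At s = jω = j14:
zero (s+10): 10 + j14 → |·| = √(10²+14²) = √296 ≈ 17.205, ∠ = arctan(14/10) ≈ 54.46°
quadratic: (j14)² + 8.2·j14 + 100 = -96 + j114.8 → |·| ≈ 149.65, ∠ ≈ 129.90°
|L| = 200 · 17.205 / 149.65 ≈ 22.994
Gain = 20 log₁₀(22.994) ≈ 27.23 dB
∠L = 54.46° − 129.90° = -75.44°

27.2 dB, -75.4°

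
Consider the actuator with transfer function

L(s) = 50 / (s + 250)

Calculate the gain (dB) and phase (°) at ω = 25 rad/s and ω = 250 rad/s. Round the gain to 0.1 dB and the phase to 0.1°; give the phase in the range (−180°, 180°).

At s = jω = j25:
pole (s+250): 250 + j25 → |·| = √(250²+25²) = √63125 ≈ 251.25, ∠ = arctan(25/250) ≈ 5.71°
|L| = 50 / 251.25 ≈ 0.199
Gain = 20 log₁₀(0.199) ≈ -14.02 dB
∠L = 0.00° − 5.71° = -5.71°

At s = jω = j250:
pole (s+250): 250 + j250 → |·| = √(250²+250²) = √125000 ≈ 353.55, ∠ = arctan(250/250) ≈ 45.00°
|L| = 50 / 353.55 ≈ 0.14142
Gain = 20 log₁₀(0.14142) ≈ -16.99 dB
∠L = 0.00° − 45.00° = -45.00°

ω = 25: -14.0 dB, -5.7°; ω = 250: -17.0 dB, -45.0°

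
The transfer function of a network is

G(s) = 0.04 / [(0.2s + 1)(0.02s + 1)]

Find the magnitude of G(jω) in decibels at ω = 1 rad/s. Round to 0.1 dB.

-28.1 dB

At ω = 1 rad/s:
pole (1 + j1·0.2) = 1 + j0.2 → |·| ≈ 1.0198, ∠ ≈ 11.31°
pole (1 + j1·0.02) = 1 + j0.02 → |·| ≈ 1.0002, ∠ ≈ 1.15°
|G| = 0.04 · 1 / (1.0198 · 1.0002) ≈ 0.039216
Gain = 20 log₁₀(0.039216) ≈ -28.13 dB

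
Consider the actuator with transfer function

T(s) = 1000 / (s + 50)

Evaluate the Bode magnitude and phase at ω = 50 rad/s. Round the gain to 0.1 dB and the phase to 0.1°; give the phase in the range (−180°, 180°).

At s = jω = j50:
pole (s+50): 50 + j50 → |·| = √(50²+50²) = √5000 ≈ 70.711, ∠ = arctan(50/50) ≈ 45.00°
|T| = 1000 / 70.711 ≈ 14.142
Gain = 20 log₁₀(14.142) ≈ 23.01 dB
∠T = 0.00° − 45.00° = -45.00°

23.0 dB, -45.0°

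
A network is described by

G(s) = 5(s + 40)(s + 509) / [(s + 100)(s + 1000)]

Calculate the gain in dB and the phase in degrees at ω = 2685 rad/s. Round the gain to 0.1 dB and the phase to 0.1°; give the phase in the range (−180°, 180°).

13.6 dB, 11.0°

At s = jω = j2685:
zero (s+40): 40 + j2685 → |·| = √(40²+2685²) = √7210825 ≈ 2685.3, ∠ = arctan(2685/40) ≈ 89.15°
zero (s+509): 509 + j2685 → |·| = √(509²+2685²) = √7468306 ≈ 2732.8, ∠ = arctan(2685/509) ≈ 79.27°
pole (s+100): 100 + j2685 → |·| = √(100²+2685²) = √7219225 ≈ 2686.9, ∠ = arctan(2685/100) ≈ 87.87°
pole (s+1000): 1000 + j2685 → |·| = √(1000²+2685²) = √8209225 ≈ 2865.2, ∠ = arctan(2685/1000) ≈ 69.57°
|G| = 5 · 7.3384e+06 / 7.6985e+06 ≈ 4.7661
Gain = 20 log₁₀(4.7661) ≈ 13.56 dB
∠G = 168.42° − 157.44° = 10.98°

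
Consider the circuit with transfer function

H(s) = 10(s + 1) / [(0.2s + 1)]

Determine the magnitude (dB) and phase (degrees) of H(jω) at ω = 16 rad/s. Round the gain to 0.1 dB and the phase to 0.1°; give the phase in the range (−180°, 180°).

At ω = 16 rad/s:
zero (1 + j16·1) = 1 + j16 → |·| ≈ 16.031, ∠ ≈ 86.42°
pole (1 + j16·0.2) = 1 + j3.2 → |·| ≈ 3.3526, ∠ ≈ 72.65°
|H| = 10 · 16.031 / (3.3526) ≈ 47.817
Gain = 20 log₁₀(47.817) ≈ 33.59 dB
∠H = (86.42°) − (72.65°) = 13.77°

33.6 dB, 13.8°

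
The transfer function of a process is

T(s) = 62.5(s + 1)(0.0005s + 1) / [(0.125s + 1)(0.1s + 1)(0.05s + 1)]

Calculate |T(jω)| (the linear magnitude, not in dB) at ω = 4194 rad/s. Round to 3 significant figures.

At ω = 4194 rad/s:
zero (1 + j4194·1) = 1 + j4194 → |·| ≈ 4194, ∠ ≈ 89.99°
zero (1 + j4194·0.0005) = 1 + j2.097 → |·| ≈ 2.3232, ∠ ≈ 64.50°
pole (1 + j4194·0.125) = 1 + j524.25 → |·| ≈ 524.25, ∠ ≈ 89.89°
pole (1 + j4194·0.1) = 1 + j419.4 → |·| ≈ 419.4, ∠ ≈ 89.86°
pole (1 + j4194·0.05) = 1 + j209.7 → |·| ≈ 209.7, ∠ ≈ 89.73°
|T| = 62.5 · 4194 · 2.3232 / (524.25 · 419.4 · 209.7) ≈ 0.013208

0.0132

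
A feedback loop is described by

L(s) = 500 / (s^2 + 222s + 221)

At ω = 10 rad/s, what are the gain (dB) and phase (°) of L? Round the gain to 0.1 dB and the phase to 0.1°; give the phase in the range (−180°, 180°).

-13.0 dB, -86.9°

Substitute s = j10:
Numerator: 500 = 500 + j0
Denominator: (j10)^2 + 222(j10) + 221 = 121 + j2220
|N| = √(500² + 0²) ≈ 500, ∠N ≈ 0.00°
|D| = √(121² + 2220²) ≈ 2223.3, ∠D ≈ 86.88°
|L| = 500 / 2223.3 ≈ 0.22489
Gain = 20 log₁₀(0.22489) ≈ -12.96 dB
∠L = 0.00° − 86.88° = -86.88°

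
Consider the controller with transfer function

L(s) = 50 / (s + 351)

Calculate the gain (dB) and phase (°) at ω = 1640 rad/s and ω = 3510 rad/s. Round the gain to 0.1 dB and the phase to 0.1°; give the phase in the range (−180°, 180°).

ω = 1640: -30.5 dB, -77.9°; ω = 3510: -37.0 dB, -84.3°

At s = jω = j1640:
pole (s+351): 351 + j1640 → |·| = √(351²+1640²) = √2812801 ≈ 1677.1, ∠ = arctan(1640/351) ≈ 77.92°
|L| = 50 / 1677.1 ≈ 0.029813
Gain = 20 log₁₀(0.029813) ≈ -30.51 dB
∠L = 0.00° − 77.92° = -77.92°

At s = jω = j3510:
pole (s+351): 351 + j3510 → |·| = √(351²+3510²) = √12443301 ≈ 3527.5, ∠ = arctan(3510/351) ≈ 84.29°
|L| = 50 / 3527.5 ≈ 0.014174
Gain = 20 log₁₀(0.014174) ≈ -36.97 dB
∠L = 0.00° − 84.29° = -84.29°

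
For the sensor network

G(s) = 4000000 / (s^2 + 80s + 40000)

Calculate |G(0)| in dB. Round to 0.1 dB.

40.0 dB

G(0) = 4000000 / 40000 = 100
20 log₁₀(100) ≈ 40.00 dB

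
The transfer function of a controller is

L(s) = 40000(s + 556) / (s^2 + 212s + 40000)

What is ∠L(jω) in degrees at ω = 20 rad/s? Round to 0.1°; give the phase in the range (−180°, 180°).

-4.1°

At s = jω = j20:
zero (s+556): 556 + j20 → |·| = √(556²+20²) = √309536 ≈ 556.36, ∠ = arctan(20/556) ≈ 2.06°
quadratic: (j20)² + 212·j20 + 40000 = 39600 + j4240 → |·| ≈ 39826, ∠ ≈ 6.11°
∠L = 2.06° − 6.11° = -4.05°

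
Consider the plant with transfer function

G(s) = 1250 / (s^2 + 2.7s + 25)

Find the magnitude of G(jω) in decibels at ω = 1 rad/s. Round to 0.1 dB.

34.3 dB

At s = jω = j1:
quadratic: (j1)² + 2.7·j1 + 25 = 24 + j2.7 → |·| ≈ 24.151, ∠ ≈ 6.42°
|G| = 1250 / 24.151 ≈ 51.758
Gain = 20 log₁₀(51.758) ≈ 34.28 dB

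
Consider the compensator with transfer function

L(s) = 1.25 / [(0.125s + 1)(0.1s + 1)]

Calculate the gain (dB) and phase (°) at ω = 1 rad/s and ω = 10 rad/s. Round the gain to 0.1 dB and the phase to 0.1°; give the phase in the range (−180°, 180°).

At ω = 1 rad/s:
pole (1 + j1·0.125) = 1 + j0.125 → |·| ≈ 1.0078, ∠ ≈ 7.13°
pole (1 + j1·0.1) = 1 + j0.1 → |·| ≈ 1.005, ∠ ≈ 5.71°
|L| = 1.25 · 1 / (1.0078 · 1.005) ≈ 1.2342
Gain = 20 log₁₀(1.2342) ≈ 1.83 dB
∠L = (0°) − (7.13° + 5.71°) = -12.84°

At ω = 10 rad/s:
pole (1 + j10·0.125) = 1 + j1.25 → |·| ≈ 1.6008, ∠ ≈ 51.34°
pole (1 + j10·0.1) = 1 + j1 → |·| ≈ 1.4142, ∠ ≈ 45.00°
|L| = 1.25 · 1 / (1.6008 · 1.4142) ≈ 0.55216
Gain = 20 log₁₀(0.55216) ≈ -5.16 dB
∠L = (0°) − (51.34° + 45.00°) = -96.34°

ω = 1: 1.8 dB, -12.8°; ω = 10: -5.2 dB, -96.3°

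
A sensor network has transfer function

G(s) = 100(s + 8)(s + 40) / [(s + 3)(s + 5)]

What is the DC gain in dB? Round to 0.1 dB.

G(0) = 100·8·40 / (3·5) ≈ 2133.3
20 log₁₀(2133.3) ≈ 66.58 dB

66.6 dB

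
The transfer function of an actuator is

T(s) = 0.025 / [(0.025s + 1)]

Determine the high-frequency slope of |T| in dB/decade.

Each pole contributes −20 dB/decade at high frequency; each zero contributes +20 dB/decade.
Net: 0 zero(s) − 1 pole(s) → -20 dB/decade.

-20 dB/decade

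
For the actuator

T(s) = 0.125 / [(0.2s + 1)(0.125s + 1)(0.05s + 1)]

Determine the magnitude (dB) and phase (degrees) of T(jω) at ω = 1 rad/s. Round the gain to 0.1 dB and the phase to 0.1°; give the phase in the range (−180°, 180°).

-18.3 dB, -21.3°

At ω = 1 rad/s:
pole (1 + j1·0.2) = 1 + j0.2 → |·| ≈ 1.0198, ∠ ≈ 11.31°
pole (1 + j1·0.125) = 1 + j0.125 → |·| ≈ 1.0078, ∠ ≈ 7.13°
pole (1 + j1·0.05) = 1 + j0.05 → |·| ≈ 1.0012, ∠ ≈ 2.86°
|T| = 0.125 · 1 / (1.0198 · 1.0078 · 1.0012) ≈ 0.12148
Gain = 20 log₁₀(0.12148) ≈ -18.31 dB
∠T = (0°) − (11.31° + 7.13° + 2.86°) = -21.30°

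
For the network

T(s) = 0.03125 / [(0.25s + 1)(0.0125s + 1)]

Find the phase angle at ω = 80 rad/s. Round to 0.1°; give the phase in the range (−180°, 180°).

At ω = 80 rad/s:
pole (1 + j80·0.25) = 1 + j20 → |·| ≈ 20.025, ∠ ≈ 87.14°
pole (1 + j80·0.0125) = 1 + j1 → |·| ≈ 1.4142, ∠ ≈ 45.00°
∠T = (0°) − (87.14° + 45.00°) = -132.14°

-132.1°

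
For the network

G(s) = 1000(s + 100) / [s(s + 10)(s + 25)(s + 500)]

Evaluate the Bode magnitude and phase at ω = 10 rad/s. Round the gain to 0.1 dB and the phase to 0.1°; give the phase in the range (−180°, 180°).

-25.6 dB, -152.2°

At s = jω = j10:
zero (s+100): 100 + j10 → |·| = √(100²+10²) = √10100 ≈ 100.5, ∠ = arctan(10/100) ≈ 5.71°
pole (s+10): 10 + j10 → |·| = √(10²+10²) = √200 ≈ 14.142, ∠ = arctan(10/10) ≈ 45.00°
pole (s+25): 25 + j10 → |·| = √(25²+10²) = √725 ≈ 26.926, ∠ = arctan(10/25) ≈ 21.80°
pole (s+500): 500 + j10 → |·| = √(500²+10²) = √250100 ≈ 500.1, ∠ = arctan(10/500) ≈ 1.15°
pole at origin: |s| = 10, ∠ = 90.00° (in denominator)
|G| = 1000 · 100.5 / 1.9043e+06 ≈ 0.052775
Gain = 20 log₁₀(0.052775) ≈ -25.55 dB
∠G = 5.71° − 157.95° = -152.24°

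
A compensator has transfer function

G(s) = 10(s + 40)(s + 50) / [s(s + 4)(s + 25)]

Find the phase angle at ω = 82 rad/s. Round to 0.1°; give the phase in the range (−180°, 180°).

At s = jω = j82:
zero (s+40): 40 + j82 → |·| = √(40²+82²) = √8324 ≈ 91.236, ∠ = arctan(82/40) ≈ 64.00°
zero (s+50): 50 + j82 → |·| = √(50²+82²) = √9224 ≈ 96.042, ∠ = arctan(82/50) ≈ 58.63°
pole (s+4): 4 + j82 → |·| = √(4²+82²) = √6740 ≈ 82.098, ∠ = arctan(82/4) ≈ 87.21°
pole (s+25): 25 + j82 → |·| = √(25²+82²) = √7349 ≈ 85.726, ∠ = arctan(82/25) ≈ 73.04°
pole at origin: |s| = 82, ∠ = 90.00° (in denominator)
∠G = 122.63° − 250.25° = -127.62°

-127.6°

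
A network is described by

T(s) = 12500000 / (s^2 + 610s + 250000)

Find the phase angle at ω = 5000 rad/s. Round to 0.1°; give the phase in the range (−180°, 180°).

At s = jω = j5000:
quadratic: (j5000)² + 610·j5000 + 250000 = -24750000 + j3050000 → |·| ≈ 2.4937e+07, ∠ ≈ 172.97°
∠T = 0.00° − 172.97° = -172.97°

-173.0°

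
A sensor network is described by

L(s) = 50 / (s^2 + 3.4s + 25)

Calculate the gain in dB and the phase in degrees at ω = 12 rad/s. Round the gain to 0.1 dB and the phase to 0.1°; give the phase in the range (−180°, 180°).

-8.0 dB, -161.1°

At s = jω = j12:
quadratic: (j12)² + 3.4·j12 + 25 = -119 + j40.8 → |·| ≈ 125.8, ∠ ≈ 161.08°
|L| = 50 / 125.8 ≈ 0.39746
Gain = 20 log₁₀(0.39746) ≈ -8.01 dB
∠L = 0.00° − 161.08° = -161.08°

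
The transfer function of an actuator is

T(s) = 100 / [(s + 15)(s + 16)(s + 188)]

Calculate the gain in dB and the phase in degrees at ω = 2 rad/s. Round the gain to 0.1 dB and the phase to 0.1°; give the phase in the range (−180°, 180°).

-53.2 dB, -15.3°

At s = jω = j2:
pole (s+15): 15 + j2 → |·| = √(15²+2²) = √229 ≈ 15.133, ∠ = arctan(2/15) ≈ 7.59°
pole (s+16): 16 + j2 → |·| = √(16²+2²) = √260 ≈ 16.125, ∠ = arctan(2/16) ≈ 7.13°
pole (s+188): 188 + j2 → |·| = √(188²+2²) = √35348 ≈ 188.01, ∠ = arctan(2/188) ≈ 0.61°
|T| = 100 / 45878 ≈ 0.0021797
Gain = 20 log₁₀(0.0021797) ≈ -53.23 dB
∠T = 0.00° − 15.33° = -15.33°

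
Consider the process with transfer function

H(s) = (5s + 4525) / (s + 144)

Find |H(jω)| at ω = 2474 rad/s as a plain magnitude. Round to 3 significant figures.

5.32

Substitute s = j2474:
Numerator: 5(j2474) + 4525 = 4525 + j12370
Denominator: (j2474) + 144 = 144 + j2474
|N| = √(4525² + 12370²) ≈ 13172, ∠N ≈ 69.91°
|D| = √(144² + 2474²) ≈ 2478.2, ∠D ≈ 86.67°
|H| = 13172 / 2478.2 ≈ 5.3151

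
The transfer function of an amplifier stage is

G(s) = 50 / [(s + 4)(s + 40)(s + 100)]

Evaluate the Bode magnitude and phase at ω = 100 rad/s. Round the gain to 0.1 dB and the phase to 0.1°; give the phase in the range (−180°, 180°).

-89.7 dB, 159.1°

At s = jω = j100:
pole (s+4): 4 + j100 → |·| = √(4²+100²) = √10016 ≈ 100.08, ∠ = arctan(100/4) ≈ 87.71°
pole (s+40): 40 + j100 → |·| = √(40²+100²) = √11600 ≈ 107.7, ∠ = arctan(100/40) ≈ 68.20°
pole (s+100): 100 + j100 → |·| = √(100²+100²) = √20000 ≈ 141.42, ∠ = arctan(100/100) ≈ 45.00°
|G| = 50 / 1.5243e+06 ≈ 3.2802e-05
Gain = 20 log₁₀(3.2802e-05) ≈ -89.68 dB
∠G = 0.00° − 200.91° = -200.91° ≡ 159.09° (principal value)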